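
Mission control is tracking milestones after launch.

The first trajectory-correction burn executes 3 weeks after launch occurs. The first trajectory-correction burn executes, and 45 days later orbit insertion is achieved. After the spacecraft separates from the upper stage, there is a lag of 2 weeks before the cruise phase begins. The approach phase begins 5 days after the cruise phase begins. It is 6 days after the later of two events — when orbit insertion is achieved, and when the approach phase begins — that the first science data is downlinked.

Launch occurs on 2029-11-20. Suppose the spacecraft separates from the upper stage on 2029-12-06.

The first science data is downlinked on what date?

2030-01-31

Launch occurs: Nov 20, 2029.
The first trajectory-correction burn executes: Nov 20, 2029 + 3 weeks = Dec 11, 2029.
Orbit insertion is achieved: Dec 11, 2029 + 45 days = Jan 25, 2030.
The spacecraft separates from the upper stage: Dec 6, 2029.
The cruise phase begins: Dec 6, 2029 + 2 weeks = Dec 20, 2029.
The approach phase begins: Dec 20, 2029 + 5 days = Dec 25, 2029.
Both prerequisites met — orbit insertion is achieved (Jan 25, 2030), the approach phase begins (Dec 25, 2029); the later is Jan 25, 2030.
The first science data is downlinked: Jan 25, 2030 + 6 days = Jan 31, 2030.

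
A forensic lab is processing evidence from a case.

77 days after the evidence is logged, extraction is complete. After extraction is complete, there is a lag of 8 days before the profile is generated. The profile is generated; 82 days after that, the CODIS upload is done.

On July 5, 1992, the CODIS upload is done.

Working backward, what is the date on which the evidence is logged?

The CODIS upload is done: Jul 5, 1992.
The profile is generated: Jul 5, 1992 − 82 days = Apr 14, 1992.
Extraction is complete: Apr 14, 1992 − 8 days = Apr 6, 1992.
The evidence is logged: Apr 6, 1992 − 77 days = Jan 20, 1992.

January 20, 1992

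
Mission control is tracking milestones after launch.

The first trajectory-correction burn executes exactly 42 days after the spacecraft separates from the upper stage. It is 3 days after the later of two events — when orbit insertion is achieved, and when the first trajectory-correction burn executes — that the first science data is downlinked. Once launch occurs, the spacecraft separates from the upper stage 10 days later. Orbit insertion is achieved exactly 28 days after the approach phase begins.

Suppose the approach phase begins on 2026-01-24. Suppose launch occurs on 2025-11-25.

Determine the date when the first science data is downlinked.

The approach phase begins: Jan 24, 2026.
Orbit insertion is achieved: Jan 24, 2026 + 28 days = Feb 21, 2026.
Launch occurs: Nov 25, 2025.
The spacecraft separates from the upper stage: Nov 25, 2025 + 10 days = Dec 5, 2025.
The first trajectory-correction burn executes: Dec 5, 2025 + 42 days = Jan 16, 2026.
Both prerequisites met — orbit insertion is achieved (Feb 21, 2026), the first trajectory-correction burn executes (Jan 16, 2026); the later is Feb 21, 2026.
The first science data is downlinked: Feb 21, 2026 + 3 days = Feb 24, 2026.

2026-02-24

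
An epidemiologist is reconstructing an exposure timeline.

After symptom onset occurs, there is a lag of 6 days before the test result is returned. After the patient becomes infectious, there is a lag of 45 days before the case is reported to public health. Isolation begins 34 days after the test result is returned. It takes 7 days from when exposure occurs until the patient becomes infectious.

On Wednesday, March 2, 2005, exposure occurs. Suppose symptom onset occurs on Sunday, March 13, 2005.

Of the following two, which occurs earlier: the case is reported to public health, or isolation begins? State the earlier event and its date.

Exposure occurs: Mar 2, 2005.
The patient becomes infectious: Mar 2, 2005 + 7 days = Mar 9, 2005.
The case is reported to public health: Mar 9, 2005 + 45 days = Apr 23, 2005.
Symptom onset occurs: Mar 13, 2005.
The test result is returned: Mar 13, 2005 + 6 days = Mar 19, 2005.
Isolation begins: Mar 19, 2005 + 34 days = Apr 22, 2005.
Comparing: the case is reported to public health on Apr 23, 2005 vs isolation begins on Apr 22, 2005. Earlier: isolation begins.

Isolation begins — Friday, April 22, 2005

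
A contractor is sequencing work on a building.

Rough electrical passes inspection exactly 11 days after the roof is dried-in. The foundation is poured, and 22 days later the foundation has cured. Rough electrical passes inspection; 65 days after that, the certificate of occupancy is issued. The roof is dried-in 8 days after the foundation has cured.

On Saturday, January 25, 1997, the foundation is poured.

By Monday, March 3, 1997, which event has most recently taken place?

The roof is dried-in

The foundation is poured: Jan 25, 1997.
The foundation has cured: Jan 25, 1997 + 22 days = Feb 16, 1997.
The roof is dried-in: Feb 16, 1997 + 8 days = Feb 24, 1997.
Rough electrical passes inspection: Feb 24, 1997 + 11 days = Mar 7, 1997.
The certificate of occupancy is issued: Mar 7, 1997 + 65 days = May 11, 1997.
Mar 3, 1997 falls between when the roof is dried-in (Feb 24, 1997) and when rough electrical passes inspection (Mar 7, 1997).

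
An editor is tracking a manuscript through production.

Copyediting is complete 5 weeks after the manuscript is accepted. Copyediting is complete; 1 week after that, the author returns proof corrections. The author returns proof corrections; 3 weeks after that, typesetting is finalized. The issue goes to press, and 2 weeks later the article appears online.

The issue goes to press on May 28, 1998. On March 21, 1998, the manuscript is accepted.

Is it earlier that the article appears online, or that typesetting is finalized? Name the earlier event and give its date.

Typesetting is finalized — May 23, 1998

The issue goes to press: May 28, 1998.
The article appears online: May 28, 1998 + 2 weeks = Jun 11, 1998.
The manuscript is accepted: Mar 21, 1998.
Copyediting is complete: Mar 21, 1998 + 5 weeks = Apr 25, 1998.
The author returns proof corrections: Apr 25, 1998 + 1 week = May 2, 1998.
Typesetting is finalized: May 2, 1998 + 3 weeks = May 23, 1998.
Comparing: the article appears online on Jun 11, 1998 vs typesetting is finalized on May 23, 1998. Earlier: typesetting is finalized.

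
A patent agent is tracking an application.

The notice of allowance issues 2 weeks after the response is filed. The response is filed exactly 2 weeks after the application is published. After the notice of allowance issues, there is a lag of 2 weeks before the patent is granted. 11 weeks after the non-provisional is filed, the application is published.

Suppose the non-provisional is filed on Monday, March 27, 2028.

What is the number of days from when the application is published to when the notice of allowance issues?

28 days

Causal path: the application is published → the response is filed → the notice of allowance issues.
Total delay along the path: 2 + 2 weeks = 4 weeks = 28 days.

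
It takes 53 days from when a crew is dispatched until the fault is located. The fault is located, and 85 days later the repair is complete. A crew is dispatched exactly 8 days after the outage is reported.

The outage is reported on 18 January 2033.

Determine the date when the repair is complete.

The outage is reported: Jan 18, 2033.
A crew is dispatched: Jan 18, 2033 + 8 days = Jan 26, 2033.
The fault is located: Jan 26, 2033 + 53 days = Mar 20, 2033.
The repair is complete: Mar 20, 2033 + 85 days = Jun 13, 2033.

13 June 2033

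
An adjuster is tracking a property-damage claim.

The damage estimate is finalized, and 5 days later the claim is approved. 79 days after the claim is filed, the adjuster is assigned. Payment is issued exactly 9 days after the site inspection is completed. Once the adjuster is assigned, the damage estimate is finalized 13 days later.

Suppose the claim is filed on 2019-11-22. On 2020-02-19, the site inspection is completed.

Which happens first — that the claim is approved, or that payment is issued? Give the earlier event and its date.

The claim is approved — 2020-02-27

The claim is filed: Nov 22, 2019.
The adjuster is assigned: Nov 22, 2019 + 79 days = Feb 9, 2020.
The damage estimate is finalized: Feb 9, 2020 + 13 days = Feb 22, 2020.
The claim is approved: Feb 22, 2020 + 5 days = Feb 27, 2020.
The site inspection is completed: Feb 19, 2020.
Payment is issued: Feb 19, 2020 + 9 days = Feb 28, 2020.
Comparing: the claim is approved on Feb 27, 2020 vs payment is issued on Feb 28, 2020. Earlier: the claim is approved.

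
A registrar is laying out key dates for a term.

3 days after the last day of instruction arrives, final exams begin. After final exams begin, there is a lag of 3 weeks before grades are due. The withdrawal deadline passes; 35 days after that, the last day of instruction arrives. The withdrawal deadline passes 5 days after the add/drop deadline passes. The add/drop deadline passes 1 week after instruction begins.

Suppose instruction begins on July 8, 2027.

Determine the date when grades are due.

Instruction begins: Jul 8, 2027.
The add/drop deadline passes: Jul 8, 2027 + 1 week = Jul 15, 2027.
The withdrawal deadline passes: Jul 15, 2027 + 5 days = Jul 20, 2027.
The last day of instruction arrives: Jul 20, 2027 + 35 days = Aug 24, 2027.
Final exams begin: Aug 24, 2027 + 3 days = Aug 27, 2027.
Grades are due: Aug 27, 2027 + 3 weeks = Sep 17, 2027.

September 17, 2027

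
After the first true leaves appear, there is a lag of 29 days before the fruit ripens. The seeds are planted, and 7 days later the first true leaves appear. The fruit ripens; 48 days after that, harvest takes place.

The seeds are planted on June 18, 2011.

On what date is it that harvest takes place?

The seeds are planted: Jun 18, 2011.
The first true leaves appear: Jun 18, 2011 + 7 days = Jun 25, 2011.
The fruit ripens: Jun 25, 2011 + 29 days = Jul 24, 2011.
Harvest takes place: Jul 24, 2011 + 48 days = Sep 10, 2011.

September 10, 2011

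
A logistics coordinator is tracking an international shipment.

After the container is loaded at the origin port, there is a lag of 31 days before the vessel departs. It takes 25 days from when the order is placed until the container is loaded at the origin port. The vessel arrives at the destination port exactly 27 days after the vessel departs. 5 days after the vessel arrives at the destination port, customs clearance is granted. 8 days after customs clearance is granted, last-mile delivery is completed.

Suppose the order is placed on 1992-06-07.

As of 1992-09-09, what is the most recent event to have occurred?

The order is placed: Jun 7, 1992.
The container is loaded at the origin port: Jun 7, 1992 + 25 days = Jul 2, 1992.
The vessel departs: Jul 2, 1992 + 31 days = Aug 2, 1992.
The vessel arrives at the destination port: Aug 2, 1992 + 27 days = Aug 29, 1992.
Customs clearance is granted: Aug 29, 1992 + 5 days = Sep 3, 1992.
Last-mile delivery is completed: Sep 3, 1992 + 8 days = Sep 11, 1992.
Sep 9, 1992 falls between when customs clearance is granted (Sep 3, 1992) and when last-mile delivery is completed (Sep 11, 1992).

Customs clearance is granted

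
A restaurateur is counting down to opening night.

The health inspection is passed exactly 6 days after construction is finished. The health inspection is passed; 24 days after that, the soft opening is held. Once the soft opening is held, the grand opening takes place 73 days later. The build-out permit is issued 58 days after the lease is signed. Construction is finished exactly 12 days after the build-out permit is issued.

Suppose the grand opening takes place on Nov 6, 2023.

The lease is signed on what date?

May 17, 2023

The grand opening takes place: Nov 6, 2023.
The soft opening is held: Nov 6, 2023 − 73 days = Aug 25, 2023.
The health inspection is passed: Aug 25, 2023 − 24 days = Aug 1, 2023.
Construction is finished: Aug 1, 2023 − 6 days = Jul 26, 2023.
The build-out permit is issued: Jul 26, 2023 − 12 days = Jul 14, 2023.
The lease is signed: Jul 14, 2023 − 58 days = May 17, 2023.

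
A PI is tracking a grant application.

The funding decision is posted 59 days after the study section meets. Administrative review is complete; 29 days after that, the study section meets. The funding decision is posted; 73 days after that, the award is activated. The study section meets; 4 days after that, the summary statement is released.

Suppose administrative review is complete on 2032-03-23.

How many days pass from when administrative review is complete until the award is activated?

Causal path: administrative review is complete → the study section meets → the funding decision is posted → the award is activated.
Total delay along the path: 29 + 59 + 73 = 161 days.

161 days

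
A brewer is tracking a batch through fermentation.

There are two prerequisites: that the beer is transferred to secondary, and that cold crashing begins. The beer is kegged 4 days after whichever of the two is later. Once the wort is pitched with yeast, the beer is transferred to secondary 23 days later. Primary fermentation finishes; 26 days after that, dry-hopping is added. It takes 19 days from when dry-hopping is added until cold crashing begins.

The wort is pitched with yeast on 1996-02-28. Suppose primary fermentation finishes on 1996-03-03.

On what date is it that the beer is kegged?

The wort is pitched with yeast: Feb 28, 1996.
The beer is transferred to secondary: Feb 28, 1996 + 23 days = Mar 22, 1996.
Primary fermentation finishes: Mar 3, 1996.
Dry-hopping is added: Mar 3, 1996 + 26 days = Mar 29, 1996.
Cold crashing begins: Mar 29, 1996 + 19 days = Apr 17, 1996.
Both prerequisites met — the beer is transferred to secondary (Mar 22, 1996), cold crashing begins (Apr 17, 1996); the later is Apr 17, 1996.
The beer is kegged: Apr 17, 1996 + 4 days = Apr 21, 1996.

1996-04-21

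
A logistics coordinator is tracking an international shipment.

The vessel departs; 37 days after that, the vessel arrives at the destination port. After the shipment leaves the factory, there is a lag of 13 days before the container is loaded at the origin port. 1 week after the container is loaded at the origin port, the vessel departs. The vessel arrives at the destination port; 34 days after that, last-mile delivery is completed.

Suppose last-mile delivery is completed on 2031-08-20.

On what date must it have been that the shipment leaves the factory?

2031-05-21

Last-mile delivery is completed: Aug 20, 2031.
The vessel arrives at the destination port: Aug 20, 2031 − 34 days = Jul 17, 2031.
The vessel departs: Jul 17, 2031 − 37 days = Jun 10, 2031.
The container is loaded at the origin port: Jun 10, 2031 − 1 week = Jun 3, 2031.
The shipment leaves the factory: Jun 3, 2031 − 13 days = May 21, 2031.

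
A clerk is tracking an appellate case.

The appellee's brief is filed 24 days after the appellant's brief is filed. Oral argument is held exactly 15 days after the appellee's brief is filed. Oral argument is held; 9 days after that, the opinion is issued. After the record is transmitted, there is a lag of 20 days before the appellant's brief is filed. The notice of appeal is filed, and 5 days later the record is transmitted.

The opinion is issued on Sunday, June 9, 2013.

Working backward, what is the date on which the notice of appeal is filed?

The opinion is issued: Jun 9, 2013.
Oral argument is held: Jun 9, 2013 − 9 days = May 31, 2013.
The appellee's brief is filed: May 31, 2013 − 15 days = May 16, 2013.
The appellant's brief is filed: May 16, 2013 − 24 days = Apr 22, 2013.
The record is transmitted: Apr 22, 2013 − 20 days = Apr 2, 2013.
The notice of appeal is filed: Apr 2, 2013 − 5 days = Mar 28, 2013.

Thursday, March 28, 2013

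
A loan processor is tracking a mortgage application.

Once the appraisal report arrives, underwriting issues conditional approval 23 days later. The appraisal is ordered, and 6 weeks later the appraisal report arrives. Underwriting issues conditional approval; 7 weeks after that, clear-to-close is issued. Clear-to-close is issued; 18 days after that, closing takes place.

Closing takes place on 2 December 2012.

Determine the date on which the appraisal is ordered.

Closing takes place: Dec 2, 2012.
Clear-to-close is issued: Dec 2, 2012 − 18 days = Nov 14, 2012.
Underwriting issues conditional approval: Nov 14, 2012 − 7 weeks = Sep 26, 2012.
The appraisal report arrives: Sep 26, 2012 − 23 days = Sep 3, 2012.
The appraisal is ordered: Sep 3, 2012 − 6 weeks = Jul 23, 2012.

23 July 2012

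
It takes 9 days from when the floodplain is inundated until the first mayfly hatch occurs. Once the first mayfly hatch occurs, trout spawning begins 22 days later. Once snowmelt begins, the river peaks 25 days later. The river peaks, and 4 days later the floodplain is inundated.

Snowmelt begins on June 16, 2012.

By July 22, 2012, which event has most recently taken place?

Snowmelt begins: Jun 16, 2012.
The river peaks: Jun 16, 2012 + 25 days = Jul 11, 2012.
The floodplain is inundated: Jul 11, 2012 + 4 days = Jul 15, 2012.
The first mayfly hatch occurs: Jul 15, 2012 + 9 days = Jul 24, 2012.
Trout spawning begins: Jul 24, 2012 + 22 days = Aug 15, 2012.
Jul 22, 2012 falls between when the floodplain is inundated (Jul 15, 2012) and when the first mayfly hatch occurs (Jul 24, 2012).

The floodplain is inundated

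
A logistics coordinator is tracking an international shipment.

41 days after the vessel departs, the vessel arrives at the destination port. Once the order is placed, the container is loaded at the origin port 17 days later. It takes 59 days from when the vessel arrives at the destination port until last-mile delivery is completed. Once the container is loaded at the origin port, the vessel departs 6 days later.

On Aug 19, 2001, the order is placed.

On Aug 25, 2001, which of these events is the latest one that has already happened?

The order is placed: Aug 19, 2001.
The container is loaded at the origin port: Aug 19, 2001 + 17 days = Sep 5, 2001.
The vessel departs: Sep 5, 2001 + 6 days = Sep 11, 2001.
The vessel arrives at the destination port: Sep 11, 2001 + 41 days = Oct 22, 2001.
Last-mile delivery is completed: Oct 22, 2001 + 59 days = Dec 20, 2001.
Aug 25, 2001 falls between when the order is placed (Aug 19, 2001) and when the container is loaded at the origin port (Sep 5, 2001).

The order is placed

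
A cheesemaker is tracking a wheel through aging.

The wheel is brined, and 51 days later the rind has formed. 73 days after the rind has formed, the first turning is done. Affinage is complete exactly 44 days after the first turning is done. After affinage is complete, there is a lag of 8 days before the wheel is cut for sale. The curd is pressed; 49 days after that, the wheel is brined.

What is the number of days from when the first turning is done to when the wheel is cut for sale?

52 days

Causal path: the first turning is done → affinage is complete → the wheel is cut for sale.
Total delay along the path: 44 + 8 = 52 days.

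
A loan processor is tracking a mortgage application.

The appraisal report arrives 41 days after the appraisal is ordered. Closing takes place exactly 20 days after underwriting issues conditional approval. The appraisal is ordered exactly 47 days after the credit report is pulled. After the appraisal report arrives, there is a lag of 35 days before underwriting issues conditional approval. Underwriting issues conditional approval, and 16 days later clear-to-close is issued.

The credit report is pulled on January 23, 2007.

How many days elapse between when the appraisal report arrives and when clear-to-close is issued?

51 days

Causal path: the appraisal report arrives → underwriting issues conditional approval → clear-to-close is issued.
Total delay along the path: 35 + 16 = 51 days.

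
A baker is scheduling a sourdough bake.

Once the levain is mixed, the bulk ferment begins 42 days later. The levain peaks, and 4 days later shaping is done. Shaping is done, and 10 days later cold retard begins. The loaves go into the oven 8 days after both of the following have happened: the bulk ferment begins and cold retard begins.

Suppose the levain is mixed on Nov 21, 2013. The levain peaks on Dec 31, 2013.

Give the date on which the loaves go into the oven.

The levain is mixed: Nov 21, 2013.
The bulk ferment begins: Nov 21, 2013 + 42 days = Jan 2, 2014.
The levain peaks: Dec 31, 2013.
Shaping is done: Dec 31, 2013 + 4 days = Jan 4, 2014.
Cold retard begins: Jan 4, 2014 + 10 days = Jan 14, 2014.
Both prerequisites met — the bulk ferment begins (Jan 2, 2014), cold retard begins (Jan 14, 2014); the later is Jan 14, 2014.
The loaves go into the oven: Jan 14, 2014 + 8 days = Jan 22, 2014.

Jan 22, 2014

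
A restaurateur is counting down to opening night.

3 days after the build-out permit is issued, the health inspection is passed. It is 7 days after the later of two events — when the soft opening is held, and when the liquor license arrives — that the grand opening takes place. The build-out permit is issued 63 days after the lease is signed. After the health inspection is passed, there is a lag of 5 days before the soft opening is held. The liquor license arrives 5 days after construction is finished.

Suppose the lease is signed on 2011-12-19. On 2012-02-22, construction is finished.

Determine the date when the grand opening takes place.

2012-03-06

The lease is signed: Dec 19, 2011.
The build-out permit is issued: Dec 19, 2011 + 63 days = Feb 20, 2012.
The health inspection is passed: Feb 20, 2012 + 3 days = Feb 23, 2012.
The soft opening is held: Feb 23, 2012 + 5 days = Feb 28, 2012.
Construction is finished: Feb 22, 2012.
The liquor license arrives: Feb 22, 2012 + 5 days = Feb 27, 2012.
Both prerequisites met — the soft opening is held (Feb 28, 2012), the liquor license arrives (Feb 27, 2012); the later is Feb 28, 2012.
The grand opening takes place: Feb 28, 2012 + 7 days = Mar 6, 2012.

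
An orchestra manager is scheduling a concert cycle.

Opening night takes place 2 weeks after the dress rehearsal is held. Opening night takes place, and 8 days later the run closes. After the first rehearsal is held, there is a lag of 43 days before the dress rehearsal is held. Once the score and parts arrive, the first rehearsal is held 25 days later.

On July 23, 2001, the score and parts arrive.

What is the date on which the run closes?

October 21, 2001

The score and parts arrive: Jul 23, 2001.
The first rehearsal is held: Jul 23, 2001 + 25 days = Aug 17, 2001.
The dress rehearsal is held: Aug 17, 2001 + 43 days = Sep 29, 2001.
Opening night takes place: Sep 29, 2001 + 2 weeks = Oct 13, 2001.
The run closes: Oct 13, 2001 + 8 days = Oct 21, 2001.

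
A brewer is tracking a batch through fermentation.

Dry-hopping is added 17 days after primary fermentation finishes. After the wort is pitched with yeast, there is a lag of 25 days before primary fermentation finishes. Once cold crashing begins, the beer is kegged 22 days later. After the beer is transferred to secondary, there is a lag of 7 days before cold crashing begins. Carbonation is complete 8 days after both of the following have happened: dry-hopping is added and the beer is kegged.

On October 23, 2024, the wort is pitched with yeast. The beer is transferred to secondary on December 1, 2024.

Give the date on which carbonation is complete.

The wort is pitched with yeast: Oct 23, 2024.
Primary fermentation finishes: Oct 23, 2024 + 25 days = Nov 17, 2024.
Dry-hopping is added: Nov 17, 2024 + 17 days = Dec 4, 2024.
The beer is transferred to secondary: Dec 1, 2024.
Cold crashing begins: Dec 1, 2024 + 7 days = Dec 8, 2024.
The beer is kegged: Dec 8, 2024 + 22 days = Dec 30, 2024.
Both prerequisites met — dry-hopping is added (Dec 4, 2024), the beer is kegged (Dec 30, 2024); the later is Dec 30, 2024.
Carbonation is complete: Dec 30, 2024 + 8 days = Jan 7, 2025.

January 7, 2025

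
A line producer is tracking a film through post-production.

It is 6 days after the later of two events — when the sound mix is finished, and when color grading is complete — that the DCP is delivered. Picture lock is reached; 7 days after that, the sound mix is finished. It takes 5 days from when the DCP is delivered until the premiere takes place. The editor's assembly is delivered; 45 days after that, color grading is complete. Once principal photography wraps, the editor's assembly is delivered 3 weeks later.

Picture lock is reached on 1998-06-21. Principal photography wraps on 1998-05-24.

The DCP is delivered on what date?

1998-08-04

Picture lock is reached: Jun 21, 1998.
The sound mix is finished: Jun 21, 1998 + 7 days = Jun 28, 1998.
Principal photography wraps: May 24, 1998.
The editor's assembly is delivered: May 24, 1998 + 3 weeks = Jun 14, 1998.
Color grading is complete: Jun 14, 1998 + 45 days = Jul 29, 1998.
Both prerequisites met — the sound mix is finished (Jun 28, 1998), color grading is complete (Jul 29, 1998); the later is Jul 29, 1998.
The DCP is delivered: Jul 29, 1998 + 6 days = Aug 4, 1998.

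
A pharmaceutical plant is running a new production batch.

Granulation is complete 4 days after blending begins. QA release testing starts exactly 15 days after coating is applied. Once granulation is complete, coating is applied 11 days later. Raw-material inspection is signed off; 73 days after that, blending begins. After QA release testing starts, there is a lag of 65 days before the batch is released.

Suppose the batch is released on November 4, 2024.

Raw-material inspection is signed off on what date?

May 20, 2024

The batch is released: Nov 4, 2024.
QA release testing starts: Nov 4, 2024 − 65 days = Aug 31, 2024.
Coating is applied: Aug 31, 2024 − 15 days = Aug 16, 2024.
Granulation is complete: Aug 16, 2024 − 11 days = Aug 5, 2024.
Blending begins: Aug 5, 2024 − 4 days = Aug 1, 2024.
Raw-material inspection is signed off: Aug 1, 2024 − 73 days = May 20, 2024.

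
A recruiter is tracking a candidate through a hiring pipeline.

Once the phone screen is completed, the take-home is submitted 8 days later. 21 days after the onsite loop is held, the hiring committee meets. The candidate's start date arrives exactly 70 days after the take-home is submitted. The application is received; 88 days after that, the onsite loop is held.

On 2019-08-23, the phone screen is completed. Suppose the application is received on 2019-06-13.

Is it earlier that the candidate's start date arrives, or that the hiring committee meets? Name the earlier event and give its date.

The hiring committee meets — 2019-09-30

The phone screen is completed: Aug 23, 2019.
The take-home is submitted: Aug 23, 2019 + 8 days = Aug 31, 2019.
The candidate's start date arrives: Aug 31, 2019 + 70 days = Nov 9, 2019.
The application is received: Jun 13, 2019.
The onsite loop is held: Jun 13, 2019 + 88 days = Sep 9, 2019.
The hiring committee meets: Sep 9, 2019 + 21 days = Sep 30, 2019.
Comparing: the candidate's start date arrives on Nov 9, 2019 vs the hiring committee meets on Sep 30, 2019. Earlier: the hiring committee meets.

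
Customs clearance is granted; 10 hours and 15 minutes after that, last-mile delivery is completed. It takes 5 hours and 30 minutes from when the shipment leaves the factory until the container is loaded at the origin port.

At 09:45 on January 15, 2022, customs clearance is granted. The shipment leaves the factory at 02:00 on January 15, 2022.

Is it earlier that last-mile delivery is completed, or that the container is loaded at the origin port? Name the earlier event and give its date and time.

Customs clearance is granted: 09:45 Jan 15, 2022.
Last-mile delivery is completed: 09:45 Jan 15, 2022 + 10h15m = 20:00 Jan 15, 2022.
The shipment leaves the factory: 02:00 Jan 15, 2022.
The container is loaded at the origin port: 02:00 Jan 15, 2022 + 5h30m = 07:30 Jan 15, 2022.
Comparing: last-mile delivery is completed at 20:00 Jan 15, 2022 vs the container is loaded at the origin port at 07:30 Jan 15, 2022. Earlier: the container is loaded at the origin port.

The container is loaded at the origin port — 07:30 on January 15, 2022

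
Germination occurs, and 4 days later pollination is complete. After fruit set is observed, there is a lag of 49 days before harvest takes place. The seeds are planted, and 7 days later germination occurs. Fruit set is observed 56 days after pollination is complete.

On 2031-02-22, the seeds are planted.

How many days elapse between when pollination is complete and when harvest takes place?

105 days

Causal path: pollination is complete → fruit set is observed → harvest takes place.
Total delay along the path: 56 + 49 = 105 days.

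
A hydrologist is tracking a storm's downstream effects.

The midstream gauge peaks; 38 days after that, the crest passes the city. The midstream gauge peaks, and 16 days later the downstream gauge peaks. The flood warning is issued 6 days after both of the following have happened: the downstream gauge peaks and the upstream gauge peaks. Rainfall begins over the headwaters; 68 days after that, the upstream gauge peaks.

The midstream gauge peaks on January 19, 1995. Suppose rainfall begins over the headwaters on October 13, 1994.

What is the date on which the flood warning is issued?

February 10, 1995

The midstream gauge peaks: Jan 19, 1995.
The downstream gauge peaks: Jan 19, 1995 + 16 days = Feb 4, 1995.
Rainfall begins over the headwaters: Oct 13, 1994.
The upstream gauge peaks: Oct 13, 1994 + 68 days = Dec 20, 1994.
Both prerequisites met — the downstream gauge peaks (Feb 4, 1995), the upstream gauge peaks (Dec 20, 1994); the later is Feb 4, 1995.
The flood warning is issued: Feb 4, 1995 + 6 days = Feb 10, 1995.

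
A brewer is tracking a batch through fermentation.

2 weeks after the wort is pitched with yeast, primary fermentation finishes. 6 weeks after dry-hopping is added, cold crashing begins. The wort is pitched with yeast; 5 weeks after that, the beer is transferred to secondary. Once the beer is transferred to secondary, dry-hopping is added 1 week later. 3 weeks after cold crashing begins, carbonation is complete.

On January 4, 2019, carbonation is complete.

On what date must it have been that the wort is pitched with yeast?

Carbonation is complete: Jan 4, 2019.
Cold crashing begins: Jan 4, 2019 − 3 weeks = Dec 14, 2018.
Dry-hopping is added: Dec 14, 2018 − 6 weeks = Nov 2, 2018.
The beer is transferred to secondary: Nov 2, 2018 − 1 week = Oct 26, 2018.
The wort is pitched with yeast: Oct 26, 2018 − 5 weeks = Sep 21, 2018.

September 21, 2018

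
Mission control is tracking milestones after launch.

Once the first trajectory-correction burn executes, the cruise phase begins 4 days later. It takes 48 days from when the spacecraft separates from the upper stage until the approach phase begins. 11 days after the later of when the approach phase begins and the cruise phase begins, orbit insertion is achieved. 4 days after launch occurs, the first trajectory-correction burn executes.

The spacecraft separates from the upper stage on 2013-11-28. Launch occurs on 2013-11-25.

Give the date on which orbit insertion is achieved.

2014-01-26

The spacecraft separates from the upper stage: Nov 28, 2013.
The approach phase begins: Nov 28, 2013 + 48 days = Jan 15, 2014.
Launch occurs: Nov 25, 2013.
The first trajectory-correction burn executes: Nov 25, 2013 + 4 days = Nov 29, 2013.
The cruise phase begins: Nov 29, 2013 + 4 days = Dec 3, 2013.
Both prerequisites met — the approach phase begins (Jan 15, 2014), the cruise phase begins (Dec 3, 2013); the later is Jan 15, 2014.
Orbit insertion is achieved: Jan 15, 2014 + 11 days = Jan 26, 2014.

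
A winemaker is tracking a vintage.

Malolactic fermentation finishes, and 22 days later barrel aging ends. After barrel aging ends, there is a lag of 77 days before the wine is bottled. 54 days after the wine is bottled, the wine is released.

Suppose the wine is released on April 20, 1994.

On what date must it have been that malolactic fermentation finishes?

November 18, 1993

The wine is released: Apr 20, 1994.
The wine is bottled: Apr 20, 1994 − 54 days = Feb 25, 1994.
Barrel aging ends: Feb 25, 1994 − 77 days = Dec 10, 1993.
Malolactic fermentation finishes: Dec 10, 1993 − 22 days = Nov 18, 1993.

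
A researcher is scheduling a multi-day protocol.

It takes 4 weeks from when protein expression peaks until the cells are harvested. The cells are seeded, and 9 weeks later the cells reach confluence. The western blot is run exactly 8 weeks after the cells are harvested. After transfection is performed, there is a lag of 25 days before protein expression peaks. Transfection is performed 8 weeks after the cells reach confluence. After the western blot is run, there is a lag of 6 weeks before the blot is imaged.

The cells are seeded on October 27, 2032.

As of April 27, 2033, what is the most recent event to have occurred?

The cells are seeded: Oct 27, 2032.
The cells reach confluence: Oct 27, 2032 + 9 weeks = Dec 29, 2032.
Transfection is performed: Dec 29, 2032 + 8 weeks = Feb 23, 2033.
Protein expression peaks: Feb 23, 2033 + 25 days = Mar 20, 2033.
The cells are harvested: Mar 20, 2033 + 4 weeks = Apr 17, 2033.
The western blot is run: Apr 17, 2033 + 8 weeks = Jun 12, 2033.
The blot is imaged: Jun 12, 2033 + 6 weeks = Jul 24, 2033.
Apr 27, 2033 falls between when the cells are harvested (Apr 17, 2033) and when the western blot is run (Jun 12, 2033).

The cells are harvested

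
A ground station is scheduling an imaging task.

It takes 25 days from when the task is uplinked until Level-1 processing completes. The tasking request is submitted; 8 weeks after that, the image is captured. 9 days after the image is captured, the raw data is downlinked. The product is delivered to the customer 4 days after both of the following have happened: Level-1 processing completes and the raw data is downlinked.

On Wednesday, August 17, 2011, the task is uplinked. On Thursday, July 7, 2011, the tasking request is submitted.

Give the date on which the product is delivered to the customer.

The task is uplinked: Aug 17, 2011.
Level-1 processing completes: Aug 17, 2011 + 25 days = Sep 11, 2011.
The tasking request is submitted: Jul 7, 2011.
The image is captured: Jul 7, 2011 + 8 weeks = Sep 1, 2011.
The raw data is downlinked: Sep 1, 2011 + 9 days = Sep 10, 2011.
Both prerequisites met — Level-1 processing completes (Sep 11, 2011), the raw data is downlinked (Sep 10, 2011); the later is Sep 11, 2011.
The product is delivered to the customer: Sep 11, 2011 + 4 days = Sep 15, 2011.

Thursday, September 15, 2011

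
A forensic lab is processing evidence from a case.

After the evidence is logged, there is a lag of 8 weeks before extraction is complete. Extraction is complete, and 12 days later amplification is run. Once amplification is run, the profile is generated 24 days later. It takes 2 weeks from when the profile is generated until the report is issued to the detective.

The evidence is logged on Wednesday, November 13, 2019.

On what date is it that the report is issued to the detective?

The evidence is logged: Nov 13, 2019.
Extraction is complete: Nov 13, 2019 + 8 weeks = Jan 8, 2020.
Amplification is run: Jan 8, 2020 + 12 days = Jan 20, 2020.
The profile is generated: Jan 20, 2020 + 24 days = Feb 13, 2020.
The report is issued to the detective: Feb 13, 2020 + 2 weeks = Feb 27, 2020.

Thursday, February 27, 2020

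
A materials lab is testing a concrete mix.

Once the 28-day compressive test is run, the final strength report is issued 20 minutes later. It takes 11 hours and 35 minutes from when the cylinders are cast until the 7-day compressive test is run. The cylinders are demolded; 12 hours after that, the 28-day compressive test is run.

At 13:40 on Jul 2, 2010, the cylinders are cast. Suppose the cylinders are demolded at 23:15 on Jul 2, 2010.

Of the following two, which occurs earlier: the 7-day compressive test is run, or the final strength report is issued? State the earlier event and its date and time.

The cylinders are cast: 13:40 Jul 2, 2010.
The 7-day compressive test is run: 13:40 Jul 2, 2010 + 11h35m = 01:15 Jul 3, 2010.
The cylinders are demolded: 23:15 Jul 2, 2010.
The 28-day compressive test is run: 23:15 Jul 2, 2010 + 12h = 11:15 Jul 3, 2010.
The final strength report is issued: 11:15 Jul 3, 2010 + 20m = 11:35 Jul 3, 2010.
Comparing: the 7-day compressive test is run at 01:15 Jul 3, 2010 vs the final strength report is issued at 11:35 Jul 3, 2010. Earlier: the 7-day compressive test is run.

The 7-day compressive test is run — 01:15 on Jul 3, 2010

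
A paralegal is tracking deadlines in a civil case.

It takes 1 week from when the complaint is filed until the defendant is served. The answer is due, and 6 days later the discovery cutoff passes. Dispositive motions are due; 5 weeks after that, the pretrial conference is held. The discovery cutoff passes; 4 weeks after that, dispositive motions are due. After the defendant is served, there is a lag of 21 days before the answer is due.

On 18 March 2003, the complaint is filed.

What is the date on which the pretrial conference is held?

The complaint is filed: Mar 18, 2003.
The defendant is served: Mar 18, 2003 + 1 week = Mar 25, 2003.
The answer is due: Mar 25, 2003 + 21 days = Apr 15, 2003.
The discovery cutoff passes: Apr 15, 2003 + 6 days = Apr 21, 2003.
Dispositive motions are due: Apr 21, 2003 + 4 weeks = May 19, 2003.
The pretrial conference is held: May 19, 2003 + 5 weeks = Jun 23, 2003.

23 June 2003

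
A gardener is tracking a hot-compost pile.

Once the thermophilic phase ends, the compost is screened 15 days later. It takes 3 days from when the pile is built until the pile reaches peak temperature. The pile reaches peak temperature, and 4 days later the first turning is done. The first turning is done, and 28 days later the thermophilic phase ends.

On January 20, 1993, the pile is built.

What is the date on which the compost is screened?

March 11, 1993

The pile is built: Jan 20, 1993.
The pile reaches peak temperature: Jan 20, 1993 + 3 days = Jan 23, 1993.
The first turning is done: Jan 23, 1993 + 4 days = Jan 27, 1993.
The thermophilic phase ends: Jan 27, 1993 + 28 days = Feb 24, 1993.
The compost is screened: Feb 24, 1993 + 15 days = Mar 11, 1993.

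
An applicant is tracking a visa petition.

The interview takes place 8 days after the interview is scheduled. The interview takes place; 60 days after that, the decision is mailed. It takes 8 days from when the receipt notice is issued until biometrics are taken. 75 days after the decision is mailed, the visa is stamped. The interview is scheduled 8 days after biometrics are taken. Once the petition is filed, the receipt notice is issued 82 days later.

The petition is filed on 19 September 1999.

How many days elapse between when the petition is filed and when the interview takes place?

Causal path: the petition is filed → the receipt notice is issued → biometrics are taken → the interview is scheduled → the interview takes place.
Total delay along the path: 82 + 8 + 8 + 8 = 106 days.

106 days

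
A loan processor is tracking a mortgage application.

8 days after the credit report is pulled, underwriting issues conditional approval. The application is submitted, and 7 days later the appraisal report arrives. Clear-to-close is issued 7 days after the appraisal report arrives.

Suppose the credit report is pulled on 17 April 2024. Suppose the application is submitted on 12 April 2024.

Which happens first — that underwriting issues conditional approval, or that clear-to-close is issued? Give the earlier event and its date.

Underwriting issues conditional approval — 25 April 2024

The credit report is pulled: Apr 17, 2024.
Underwriting issues conditional approval: Apr 17, 2024 + 8 days = Apr 25, 2024.
The application is submitted: Apr 12, 2024.
The appraisal report arrives: Apr 12, 2024 + 7 days = Apr 19, 2024.
Clear-to-close is issued: Apr 19, 2024 + 7 days = Apr 26, 2024.
Comparing: underwriting issues conditional approval on Apr 25, 2024 vs clear-to-close is issued on Apr 26, 2024. Earlier: underwriting issues conditional approval.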